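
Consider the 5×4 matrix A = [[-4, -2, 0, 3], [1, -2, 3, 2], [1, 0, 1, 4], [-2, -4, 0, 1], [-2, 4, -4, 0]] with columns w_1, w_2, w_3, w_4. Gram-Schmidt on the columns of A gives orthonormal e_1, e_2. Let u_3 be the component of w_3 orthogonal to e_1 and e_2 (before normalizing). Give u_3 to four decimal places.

e_1 = w_1/‖w_1‖ = (-4, 1, 1, -2, -2)/5.0990 = (-0.7845, 0.1961, 0.1961, -0.3922, -0.3922).
r_{12} = e_1·w_2 = 1.1767.
u_2 = w_2 − 1.1767·e_1 = (-1.0769, -2.2308, -0.2308, -3.5385, 4.4615).
‖u_2‖ = 6.2141, so e_2 = (-0.1733, -0.3590, -0.0371, -0.5694, 0.7180).
r_{13} = e_1·w_3 = 2.3534; r_{23} = e_2·w_3 = -3.9860.
u_3 = w_3 − 2.3534·e_1 + 3.9860·e_2 = (1.1554, 1.1076, 0.3904, -1.3466, -0.2151).

u_3 = (1.1554, 1.1076, 0.3904, -1.3466, -0.2151)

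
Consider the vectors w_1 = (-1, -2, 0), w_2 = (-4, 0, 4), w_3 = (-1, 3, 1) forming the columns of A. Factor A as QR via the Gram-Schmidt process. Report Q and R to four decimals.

w_1 = (-1, -2, 0); ‖w_1‖ = 2.2361, so e_1 = (-0.4472, -0.8944, 0.0000).
e_1·w_2 = (-0.4472)·(-4) + (-0.8944)·0 + 0.0000·4 = 1.7889.
u_2 = w_2 − 1.7889·e_1 = (-3.2000, 1.6000, 4.0000).
‖u_2‖ = 5.3666, so e_2 = (-0.5963, 0.2981, 0.7454).
e_1·w_3 = (-0.4472)·(-1) + (-0.8944)·3 + 0.0000·1 = -2.2361; e_2·w_3 = (-0.5963)·(-1) + 0.2981·3 + 0.7454·1 = 2.2361.
u_3 = w_3 + 2.2361·e_1 − 2.2361·e_2 = (-0.6667, 0.3333, -0.6667).
‖u_3‖ = 1.0000, so e_3 = (-0.6667, 0.3333, -0.6667).

Q = [[-0.4472, -0.5963, -0.6667], [-0.8944, 0.2981, 0.3333], [0.0000, 0.7454, -0.6667]], R = [[2.2361, 1.7889, -2.2361], [0.0000, 5.3666, 2.2361], [0.0000, 0.0000, 1.0000]]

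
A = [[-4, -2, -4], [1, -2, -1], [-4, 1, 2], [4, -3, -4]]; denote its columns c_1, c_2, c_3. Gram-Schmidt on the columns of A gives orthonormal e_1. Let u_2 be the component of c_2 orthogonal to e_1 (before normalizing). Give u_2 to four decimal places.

c_1 = (-4, 1, -4, 4); ‖c_1‖ = 7.0000, so e_1 = (-0.5714, 0.1429, -0.5714, 0.5714).
e_1·c_2 = (-0.5714)·(-2) + 0.1429·(-2) + (-0.5714)·1 + 0.5714·(-3) = -1.4286.
u_2 = c_2 + 1.4286·e_1 = (-2.8163, -1.7959, 0.1837, -2.1837).

u_2 = (-2.8163, -1.7959, 0.1837, -2.1837)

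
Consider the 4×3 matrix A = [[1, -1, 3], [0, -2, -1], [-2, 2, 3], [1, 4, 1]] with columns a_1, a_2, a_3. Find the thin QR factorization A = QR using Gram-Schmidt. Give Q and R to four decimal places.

q_1 = a_1/‖a_1‖ = (1, 0, -2, 1)/2.4495 = (0.4082, 0.0000, -0.8165, 0.4082).
r_{12} = q_1·a_2 = -0.4082.
u_2 = a_2 + 0.4082·q_1 = (-0.8333, -2.0000, 1.6667, 4.1667).
‖u_2‖ = 4.9833, so q_2 = (-0.1672, -0.4013, 0.3345, 0.8361).
r_{13} = q_1·a_3 = -0.8165; r_{23} = q_2·a_3 = 1.7391.
u_3 = a_3 + 0.8165·q_1 − 1.7391·q_2 = (3.6242, -0.3020, 1.7517, -0.1208).
‖u_3‖ = 4.0384, so q_3 = (0.8974, -0.0748, 0.4338, -0.0299).

Q = [[0.4082, -0.1672, 0.8974], [0.0000, -0.4013, -0.0748], [-0.8165, 0.3345, 0.4338], [0.4082, 0.8361, -0.0299]], R = [[2.4495, -0.4082, -0.8165], [0.0000, 4.9833, 1.7391], [0.0000, 0.0000, 4.0384]]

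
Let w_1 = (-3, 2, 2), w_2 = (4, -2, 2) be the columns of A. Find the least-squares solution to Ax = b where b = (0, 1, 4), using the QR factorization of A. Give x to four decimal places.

w_1 = (-3, 2, 2); ‖w_1‖ = 4.1231, so q_1 = (-0.7276, 0.4851, 0.4851).
q_1·w_2 = (-0.7276)·4 + 0.4851·(-2) + 0.4851·2 = -2.9104.
u_2 = w_2 + 2.9104·q_1 = (1.8824, -0.5882, 3.4118).
‖u_2‖ = 3.9407, so q_2 = (0.4777, -0.1493, 0.8658).
Qᵀb = (2.4254, 3.3138).
Back-substitute: x_2 = 3.3138/3.9407 = 0.8409.
x_1 = (2.4254 + 2.9104·0.8409)/4.1231 = 1.1818.

x = (1.1818, 0.8409)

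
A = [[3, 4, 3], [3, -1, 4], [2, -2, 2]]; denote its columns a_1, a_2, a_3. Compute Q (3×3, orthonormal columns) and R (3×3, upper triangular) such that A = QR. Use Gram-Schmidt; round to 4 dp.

a_1 = (3, 3, 2); ‖a_1‖ = 4.6904, so e_1 = (0.6396, 0.6396, 0.4264).
e_1·a_2 = 0.6396·4 + 0.6396·(-1) + 0.4264·(-2) = 1.0660.
u_2 = a_2 − 1.0660·e_1 = (3.3182, -1.6818, -2.4545).
‖u_2‖ = 4.4569, so e_2 = (0.7445, -0.3774, -0.5507).
e_1·a_3 = 0.6396·3 + 0.6396·4 + 0.4264·2 = 5.3300; e_2·a_3 = 0.7445·3 + (-0.3774)·4 + (-0.5507)·2 = -0.3774.
u_3 = a_3 − 5.3300·e_1 + 0.3774·e_2 = (-0.1281, 0.4485, -0.4805).
‖u_3‖ = 0.6697, so e_3 = (-0.1913, 0.6697, -0.7175).

Q = [[0.6396, 0.7445, -0.1913], [0.6396, -0.3774, 0.6697], [0.4264, -0.5507, -0.7175]], R = [[4.6904, 1.0660, 5.3300], [0.0000, 4.4569, -0.3774], [0.0000, 0.0000, 0.6697]]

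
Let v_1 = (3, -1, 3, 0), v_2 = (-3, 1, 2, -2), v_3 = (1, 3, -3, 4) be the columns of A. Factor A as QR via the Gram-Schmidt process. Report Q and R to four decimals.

v_1 = (3, -1, 3, 0); ‖v_1‖ = 4.3589, so e_1 = (0.6882, -0.2294, 0.6882, 0.0000).
e_1·v_2 = 0.6882·(-3) + (-0.2294)·1 + 0.6882·2 + 0.0000·(-2) = -0.9177.
u_2 = v_2 + 0.9177·e_1 = (-2.3684, 0.7895, 2.6316, -2.0000).
‖u_2‖ = 4.1422, so e_2 = (-0.5718, 0.1906, 0.6353, -0.4828).
e_1·v_3 = 0.6882·1 + (-0.2294)·3 + 0.6882·(-3) + 0.0000·4 = -2.0647; e_2·v_3 = (-0.5718)·1 + 0.1906·3 + 0.6353·(-3) + (-0.4828)·4 = -3.8373.
u_3 = v_3 + 2.0647·e_1 + 3.8373·e_2 = (0.2270, 3.2577, 0.8589, 2.1472).
‖u_3‖ = 4.0015, so e_3 = (0.0567, 0.8141, 0.2146, 0.5366).

Q = [[0.6882, -0.5718, 0.0567], [-0.2294, 0.1906, 0.8141], [0.6882, 0.6353, 0.2146], [0.0000, -0.4828, 0.5366]], R = [[4.3589, -0.9177, -2.0647], [0.0000, 4.1422, -3.8373], [0.0000, 0.0000, 4.0015]]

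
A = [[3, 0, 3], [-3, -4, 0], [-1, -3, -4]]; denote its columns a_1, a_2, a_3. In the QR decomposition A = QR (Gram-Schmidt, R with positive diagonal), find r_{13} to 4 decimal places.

r_{13} = 2.9824

a_1 = (3, -3, -1); ‖a_1‖ = 4.3589, so q_1 = (0.6882, -0.6882, -0.2294).
r_{13} = q_1·a_3 = 2.9824.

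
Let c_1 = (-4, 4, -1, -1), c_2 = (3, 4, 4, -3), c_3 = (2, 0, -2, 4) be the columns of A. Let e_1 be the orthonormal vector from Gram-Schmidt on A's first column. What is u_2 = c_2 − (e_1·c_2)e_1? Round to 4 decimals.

e_1 = c_1/‖c_1‖ = (-4, 4, -1, -1)/5.8310 = (-0.6860, 0.6860, -0.1715, -0.1715).
r_{12} = e_1·c_2 = 0.5145.
u_2 = c_2 − 0.5145·e_1 = (3.3529, 3.6471, 4.0882, -2.9118).

u_2 = (3.3529, 3.6471, 4.0882, -2.9118)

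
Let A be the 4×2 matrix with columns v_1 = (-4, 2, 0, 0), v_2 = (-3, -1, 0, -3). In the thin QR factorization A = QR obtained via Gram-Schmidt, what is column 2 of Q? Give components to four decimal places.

q_1 = v_1/‖v_1‖ = (-4, 2, 0, 0)/4.4721 = (-0.8944, 0.4472, 0.0000, 0.0000).
r_{12} = q_1·v_2 = 2.2361.
u_2 = v_2 − 2.2361·q_1 = (-1.0000, -2.0000, 0.0000, -3.0000).
‖u_2‖ = 3.7417, so q_2 = (-0.2673, -0.5345, 0.0000, -0.8018).

q_2 = (-0.2673, -0.5345, 0.0000, -0.8018)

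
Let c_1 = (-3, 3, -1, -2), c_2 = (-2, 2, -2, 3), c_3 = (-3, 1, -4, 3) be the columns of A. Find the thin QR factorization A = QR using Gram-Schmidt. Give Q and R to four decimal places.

Q = [[-0.6255, -0.2241, -0.2474], [0.6255, 0.2241, -0.6274], [-0.2085, -0.3871, -0.7057], [-0.4170, 0.8659, -0.2171]], R = [[4.7958, 1.6681, 2.0851], [0.0000, 4.2682, 5.0424], [0.0000, 0.0000, 2.2862]]

e_1 = c_1/‖c_1‖ = (-3, 3, -1, -2)/4.7958 = (-0.6255, 0.6255, -0.2085, -0.4170).
r_{12} = e_1·c_2 = 1.6681.
u_2 = c_2 − 1.6681·e_1 = (-0.9565, 0.9565, -1.6522, 3.6957).
‖u_2‖ = 4.2682, so e_2 = (-0.2241, 0.2241, -0.3871, 0.8659).
r_{13} = e_1·c_3 = 2.0851; r_{23} = e_2·c_3 = 5.0424.
u_3 = c_3 − 2.0851·e_1 − 5.0424·e_2 = (-0.5656, -1.4344, -1.6134, -0.4964).
‖u_3‖ = 2.2862, so e_3 = (-0.2474, -0.6274, -0.7057, -0.2171).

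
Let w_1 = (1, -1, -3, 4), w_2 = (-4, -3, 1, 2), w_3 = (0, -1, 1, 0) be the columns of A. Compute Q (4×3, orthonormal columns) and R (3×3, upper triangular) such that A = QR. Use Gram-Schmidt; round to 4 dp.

Q = [[0.1925, -0.7649, 0.6147], [-0.1925, -0.5259, -0.5942], [-0.5774, 0.2664, 0.5122], [0.7698, 0.2595, 0.0820]], R = [[5.1962, 0.7698, -0.3849], [0.0000, 5.4229, 0.7923], [0.0000, 0.0000, 1.1064]]

w_1 = (1, -1, -3, 4); ‖w_1‖ = 5.1962, so q_1 = (0.1925, -0.1925, -0.5774, 0.7698).
q_1·w_2 = 0.1925·(-4) + (-0.1925)·(-3) + (-0.5774)·1 + 0.7698·2 = 0.7698.
u_2 = w_2 − 0.7698·q_1 = (-4.1481, -2.8519, 1.4444, 1.4074).
‖u_2‖ = 5.4229, so q_2 = (-0.7649, -0.5259, 0.2664, 0.2595).
q_1·w_3 = 0.1925·0 + (-0.1925)·(-1) + (-0.5774)·1 + 0.7698·0 = -0.3849; q_2·w_3 = (-0.7649)·0 + (-0.5259)·(-1) + 0.2664·1 + 0.2595·0 = 0.7923.
u_3 = w_3 + 0.3849·q_1 − 0.7923·q_2 = (0.6801, -0.6574, 0.5668, 0.0907).
‖u_3‖ = 1.1064, so q_3 = (0.6147, -0.5942, 0.5122, 0.0820).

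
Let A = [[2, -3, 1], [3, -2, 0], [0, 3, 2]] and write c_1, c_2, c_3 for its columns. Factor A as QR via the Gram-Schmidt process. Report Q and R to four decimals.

Q = [[0.5547, -0.3491, 0.7553], [0.8321, 0.2327, -0.5035], [0.0000, 0.9077, 0.4196]], R = [[3.6056, -3.3282, 0.5547], [0.0000, 3.3050, 1.4663], [0.0000, 0.0000, 1.5944]]

c_1 = (2, 3, 0); ‖c_1‖ = 3.6056, so e_1 = (0.5547, 0.8321, 0.0000).
e_1·c_2 = 0.5547·(-3) + 0.8321·(-2) + 0.0000·3 = -3.3282.
u_2 = c_2 + 3.3282·e_1 = (-1.1538, 0.7692, 3.0000).
‖u_2‖ = 3.3050, so e_2 = (-0.3491, 0.2327, 0.9077).
e_1·c_3 = 0.5547·1 + 0.8321·0 + 0.0000·2 = 0.5547; e_2·c_3 = (-0.3491)·1 + 0.2327·0 + 0.9077·2 = 1.4663.
u_3 = c_3 − 0.5547·e_1 − 1.4663·e_2 = (1.2042, -0.8028, 0.6690).
‖u_3‖ = 1.5944, so e_3 = (0.7553, -0.5035, 0.4196).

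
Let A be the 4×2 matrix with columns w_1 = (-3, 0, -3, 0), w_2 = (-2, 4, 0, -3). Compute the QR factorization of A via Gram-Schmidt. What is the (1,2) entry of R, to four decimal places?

r_{12} = 1.4142

w_1 = (-3, 0, -3, 0); ‖w_1‖ = 4.2426, so e_1 = (-0.7071, 0.0000, -0.7071, 0.0000).
r_{12} = e_1·w_2 = 1.4142.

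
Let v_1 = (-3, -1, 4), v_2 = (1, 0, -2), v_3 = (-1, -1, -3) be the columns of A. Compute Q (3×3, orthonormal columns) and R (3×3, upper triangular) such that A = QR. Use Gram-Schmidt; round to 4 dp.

Q = [[-0.5883, -0.4576, -0.6667], [-0.1961, -0.7191, 0.6667], [0.7845, -0.5230, -0.3333]], R = [[5.0990, -2.1573, -1.5689], [0.0000, 0.5883, 2.7456], [0.0000, 0.0000, 1.0000]]

q_1 = v_1/‖v_1‖ = (-3, -1, 4)/5.0990 = (-0.5883, -0.1961, 0.7845).
r_{12} = q_1·v_2 = -2.1573.
u_2 = v_2 + 2.1573·q_1 = (-0.2692, -0.4231, -0.3077).
‖u_2‖ = 0.5883, so q_2 = (-0.4576, -0.7191, -0.5230).
r_{13} = q_1·v_3 = -1.5689; r_{23} = q_2·v_3 = 2.7456.
u_3 = v_3 + 1.5689·q_1 − 2.7456·q_2 = (-0.6667, 0.6667, -0.3333).
‖u_3‖ = 1.0000, so q_3 = (-0.6667, 0.6667, -0.3333).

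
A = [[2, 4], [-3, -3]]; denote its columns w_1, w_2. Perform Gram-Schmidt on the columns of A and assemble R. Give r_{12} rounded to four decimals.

e_1 = w_1/‖w_1‖ = (2, -3)/3.6056 = (0.5547, -0.8321).
r_{12} = e_1·w_2 = 4.7150.

r_{12} = 4.7150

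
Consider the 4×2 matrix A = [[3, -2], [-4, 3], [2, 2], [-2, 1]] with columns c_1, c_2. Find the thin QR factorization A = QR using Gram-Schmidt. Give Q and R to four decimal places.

Q = [[0.5222, -0.1704], [-0.6963, 0.3314], [0.3482, 0.9279], [-0.3482, 0.0095]], R = [[5.7446, -2.7852], [0.0000, 3.2004]]

c_1 = (3, -4, 2, -2); ‖c_1‖ = 5.7446, so e_1 = (0.5222, -0.6963, 0.3482, -0.3482).
e_1·c_2 = 0.5222·(-2) + (-0.6963)·3 + 0.3482·2 + (-0.3482)·1 = -2.7852.
u_2 = c_2 + 2.7852·e_1 = (-0.5455, 1.0606, 2.9697, 0.0303).
‖u_2‖ = 3.2004, so e_2 = (-0.1704, 0.3314, 0.9279, 0.0095).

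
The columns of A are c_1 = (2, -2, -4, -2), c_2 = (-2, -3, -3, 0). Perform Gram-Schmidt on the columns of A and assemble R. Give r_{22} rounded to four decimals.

r_{22} = 3.8730

c_1 = (2, -2, -4, -2); ‖c_1‖ = 5.2915, so e_1 = (0.3780, -0.3780, -0.7559, -0.3780).
e_1·c_2 = 0.3780·(-2) + (-0.3780)·(-3) + (-0.7559)·(-3) + (-0.3780)·0 = 2.6458.
u_2 = c_2 − 2.6458·e_1 = (-3.0000, -2.0000, -1.0000, 1.0000).
r_{22} = ‖u_2‖ = 3.8730.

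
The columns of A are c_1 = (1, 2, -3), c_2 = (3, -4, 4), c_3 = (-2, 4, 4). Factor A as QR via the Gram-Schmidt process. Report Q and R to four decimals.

c_1 = (1, 2, -3); ‖c_1‖ = 3.7417, so q_1 = (0.2673, 0.5345, -0.8018).
q_1·c_2 = 0.2673·3 + 0.5345·(-4) + (-0.8018)·4 = -4.5434.
u_2 = c_2 + 4.5434·q_1 = (4.2143, -1.5714, 0.3571).
‖u_2‖ = 4.5119, so q_2 = (0.9340, -0.3483, 0.0792).
q_1·c_3 = 0.2673·(-2) + 0.5345·4 + (-0.8018)·4 = -1.6036; q_2·c_3 = 0.9340·(-2) + (-0.3483)·4 + 0.0792·4 = -2.9446.
u_3 = c_3 + 1.6036·q_1 + 2.9446·q_2 = (1.1789, 3.8316, 2.9474).
‖u_3‖ = 4.9757, so q_3 = (0.2369, 0.7701, 0.5923).

Q = [[0.2673, 0.9340, 0.2369], [0.5345, -0.3483, 0.7701], [-0.8018, 0.0792, 0.5923]], R = [[3.7417, -4.5434, -1.6036], [0.0000, 4.5119, -2.9446], [0.0000, 0.0000, 4.9757]]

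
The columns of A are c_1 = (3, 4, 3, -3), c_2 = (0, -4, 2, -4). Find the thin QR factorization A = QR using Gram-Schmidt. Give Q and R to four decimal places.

Q = [[0.4575, -0.0233], [0.6100, -0.6986], [0.4575, 0.3105], [-0.4575, -0.6442]], R = [[6.5574, 0.3050], [0.0000, 5.9922]]

c_1 = (3, 4, 3, -3); ‖c_1‖ = 6.5574, so e_1 = (0.4575, 0.6100, 0.4575, -0.4575).
e_1·c_2 = 0.4575·0 + 0.6100·(-4) + 0.4575·2 + (-0.4575)·(-4) = 0.3050.
u_2 = c_2 − 0.3050·e_1 = (-0.1395, -4.1860, 1.8605, -3.8605).
‖u_2‖ = 5.9922, so e_2 = (-0.0233, -0.6986, 0.3105, -0.6442).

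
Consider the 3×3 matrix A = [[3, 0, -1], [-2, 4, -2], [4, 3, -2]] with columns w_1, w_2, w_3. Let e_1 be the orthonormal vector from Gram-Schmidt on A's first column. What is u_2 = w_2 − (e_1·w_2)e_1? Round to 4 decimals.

u_2 = (-0.4138, 4.2759, 2.4483)

w_1 = (3, -2, 4); ‖w_1‖ = 5.3852, so e_1 = (0.5571, -0.3714, 0.7428).
e_1·w_2 = 0.5571·0 + (-0.3714)·4 + 0.7428·3 = 0.7428.
u_2 = w_2 − 0.7428·e_1 = (-0.4138, 4.2759, 2.4483).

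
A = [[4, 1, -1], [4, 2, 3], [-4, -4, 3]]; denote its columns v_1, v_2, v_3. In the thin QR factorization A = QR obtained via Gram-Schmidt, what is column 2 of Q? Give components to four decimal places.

q_2 = (-0.6172, -0.1543, -0.7715)

q_1 = v_1/‖v_1‖ = (4, 4, -4)/6.9282 = (0.5774, 0.5774, -0.5774).
r_{12} = q_1·v_2 = 4.0415.
u_2 = v_2 − 4.0415·q_1 = (-1.3333, -0.3333, -1.6667).
‖u_2‖ = 2.1602, so q_2 = (-0.6172, -0.1543, -0.7715).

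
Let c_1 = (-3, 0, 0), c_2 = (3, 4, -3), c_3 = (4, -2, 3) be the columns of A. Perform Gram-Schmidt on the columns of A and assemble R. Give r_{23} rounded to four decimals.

r_{23} = -3.4000

c_1 = (-3, 0, 0); ‖c_1‖ = 3.0000, so q_1 = (-1.0000, 0.0000, 0.0000).
q_1·c_2 = (-1.0000)·3 + 0.0000·4 + 0.0000·(-3) = -3.0000.
u_2 = c_2 + 3.0000·q_1 = (0.0000, 4.0000, -3.0000).
‖u_2‖ = 5.0000, so q_2 = (0.0000, 0.8000, -0.6000).
r_{23} = q_2·c_3 = -3.4000.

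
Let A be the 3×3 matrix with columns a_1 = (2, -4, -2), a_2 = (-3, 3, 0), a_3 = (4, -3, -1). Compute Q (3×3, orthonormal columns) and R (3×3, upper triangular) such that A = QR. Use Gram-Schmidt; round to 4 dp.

Q = [[0.4082, -0.7071, 0.5774], [-0.8165, 0.0000, 0.5774], [-0.4082, -0.7071, -0.5774]], R = [[4.8990, -3.6742, 4.4907], [0.0000, 2.1213, -2.1213], [0.0000, 0.0000, 1.1547]]

a_1 = (2, -4, -2); ‖a_1‖ = 4.8990, so q_1 = (0.4082, -0.8165, -0.4082).
q_1·a_2 = 0.4082·(-3) + (-0.8165)·3 + (-0.4082)·0 = -3.6742.
u_2 = a_2 + 3.6742·q_1 = (-1.5000, 0.0000, -1.5000).
‖u_2‖ = 2.1213, so q_2 = (-0.7071, 0.0000, -0.7071).
q_1·a_3 = 0.4082·4 + (-0.8165)·(-3) + (-0.4082)·(-1) = 4.4907; q_2·a_3 = (-0.7071)·4 + (0.0000)·(-3) + (-0.7071)·(-1) = -2.1213.
u_3 = a_3 − 4.4907·q_1 + 2.1213·q_2 = (0.6667, 0.6667, -0.6667).
‖u_3‖ = 1.1547, so q_3 = (0.5774, 0.5774, -0.5774).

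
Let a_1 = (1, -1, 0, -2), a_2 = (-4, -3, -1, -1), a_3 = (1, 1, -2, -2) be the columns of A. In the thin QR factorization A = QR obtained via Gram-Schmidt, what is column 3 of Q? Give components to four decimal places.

q_1 = a_1/‖a_1‖ = (1, -1, 0, -2)/2.4495 = (0.4082, -0.4082, 0.0000, -0.8165).
r_{12} = q_1·a_2 = 0.4082.
u_2 = a_2 − 0.4082·q_1 = (-4.1667, -2.8333, -1.0000, -0.6667).
‖u_2‖ = 5.1801, so q_2 = (-0.8044, -0.5470, -0.1930, -0.1287).
r_{13} = q_1·a_3 = 1.6330; r_{23} = q_2·a_3 = -0.7078.
u_3 = a_3 − 1.6330·q_1 + 0.7078·q_2 = (-0.2360, 1.2795, -2.1366, -0.7578).
‖u_3‖ = 2.6139, so q_3 = (-0.0903, 0.4895, -0.8174, -0.2899).

q_3 = (-0.0903, 0.4895, -0.8174, -0.2899)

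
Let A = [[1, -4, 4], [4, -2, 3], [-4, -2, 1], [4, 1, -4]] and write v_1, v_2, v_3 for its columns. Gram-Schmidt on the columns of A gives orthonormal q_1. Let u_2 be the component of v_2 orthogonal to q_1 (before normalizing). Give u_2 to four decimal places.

u_2 = (-4.0000, -2.0000, -2.0000, 1.0000)

q_1 = v_1/‖v_1‖ = (1, 4, -4, 4)/7.0000 = (0.1429, 0.5714, -0.5714, 0.5714).
r_{12} = q_1·v_2 = 0.0000.
u_2 = v_2 + 0.0000·q_1 = (-4.0000, -2.0000, -2.0000, 1.0000).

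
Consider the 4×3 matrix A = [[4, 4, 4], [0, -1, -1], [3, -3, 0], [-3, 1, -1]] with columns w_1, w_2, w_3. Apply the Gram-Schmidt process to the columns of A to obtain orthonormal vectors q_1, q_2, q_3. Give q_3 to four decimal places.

q_1 = w_1/‖w_1‖ = (4, 0, 3, -3)/5.8310 = (0.6860, 0.0000, 0.5145, -0.5145).
r_{12} = q_1·w_2 = 0.6860.
u_2 = w_2 − 0.6860·q_1 = (3.5294, -1.0000, -3.3529, 1.3529).
‖u_2‖ = 5.1507, so q_2 = (0.6852, -0.1941, -0.6510, 0.2627).
r_{13} = q_1·w_3 = 3.2585; r_{23} = q_2·w_3 = 2.6724.
u_3 = w_3 − 3.2585·q_1 − 2.6724·q_2 = (-0.0665, -0.4812, 0.0632, -0.0255).
‖u_3‖ = 0.4905, so q_3 = (-0.1356, -0.9810, 0.1288, -0.0520).

q_3 = (-0.1356, -0.9810, 0.1288, -0.0520)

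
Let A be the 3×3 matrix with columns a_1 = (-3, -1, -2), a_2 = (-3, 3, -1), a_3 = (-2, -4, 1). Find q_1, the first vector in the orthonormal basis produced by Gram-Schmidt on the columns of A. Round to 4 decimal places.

a_1 = (-3, -1, -2); ‖a_1‖ = 3.7417, so q_1 = (-0.8018, -0.2673, -0.5345).

q_1 = (-0.8018, -0.2673, -0.5345)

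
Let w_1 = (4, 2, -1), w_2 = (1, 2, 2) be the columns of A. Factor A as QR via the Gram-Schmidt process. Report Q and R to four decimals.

Q = [[0.8729, -0.0529], [0.4364, 0.5293], [-0.2182, 0.8468]], R = [[4.5826, 1.3093], [0.0000, 2.6992]]

e_1 = w_1/‖w_1‖ = (4, 2, -1)/4.5826 = (0.8729, 0.4364, -0.2182).
r_{12} = e_1·w_2 = 1.3093.
u_2 = w_2 − 1.3093·e_1 = (-0.1429, 1.4286, 2.2857).
‖u_2‖ = 2.6992, so e_2 = (-0.0529, 0.5293, 0.8468).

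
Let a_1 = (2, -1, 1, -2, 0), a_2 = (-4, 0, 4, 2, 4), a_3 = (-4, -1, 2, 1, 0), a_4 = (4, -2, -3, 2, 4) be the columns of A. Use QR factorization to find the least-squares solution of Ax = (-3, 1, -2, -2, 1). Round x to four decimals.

x = (-0.4952, 0.0163, -0.0803, -0.1598)

q_1 = a_1/‖a_1‖ = (2, -1, 1, -2, 0)/3.1623 = (0.6325, -0.3162, 0.3162, -0.6325, 0.0000).
r_{12} = q_1·a_2 = -2.5298.
u_2 = a_2 + 2.5298·q_1 = (-2.4000, -0.8000, 4.8000, 0.4000, 4.0000).
‖u_2‖ = 6.7528, so q_2 = (-0.3554, -0.1185, 0.7108, 0.0592, 0.5923).
r_{13} = q_1·a_3 = -2.2136; r_{23} = q_2·a_3 = 3.0210.
u_3 = a_3 + 2.2136·q_1 − 3.0210·q_2 = (-1.5263, -1.3421, 0.5526, -0.5789, -1.7895).
‖u_3‖ = 2.8238, so q_3 = (-0.5405, -0.4753, 0.1957, -0.2050, -0.6337).
r_{14} = q_1·a_4 = 0.9487; r_{24} = q_2·a_4 = -0.8293; r_{34} = q_3·a_4 = -4.7436.
u_4 = a_4 − 0.9487·q_1 + 0.8293·q_2 + 4.7436·q_3 = (0.5413, -4.0528, -1.7822, 1.6766, 1.4851).
‖u_4‖ = 4.9911, so q_4 = (0.1084, -0.8120, -0.3571, 0.3359, 0.2976).
Qᵀb = (-1.5811, 0.0000, 0.5312, -0.7975).
Back-substitute: x_4 = -0.7975/4.9911 = -0.1598.
x_3 = (0.5312 + 4.7436·(-0.1598))/2.8238 = -0.0803.
x_2 = (0.0000 − 3.0210·(-0.0803) + 0.8293·(-0.1598))/6.7528 = 0.0163.
x_1 = (-1.5811 + 2.5298·0.0163 + 2.2136·(-0.0803) − 0.9487·(-0.1598))/3.1623 = -0.4952.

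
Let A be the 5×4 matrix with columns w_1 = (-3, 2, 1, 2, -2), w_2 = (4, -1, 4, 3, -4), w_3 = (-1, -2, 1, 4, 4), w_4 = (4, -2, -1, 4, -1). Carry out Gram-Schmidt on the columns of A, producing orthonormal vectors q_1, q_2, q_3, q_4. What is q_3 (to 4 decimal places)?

w_1 = (-3, 2, 1, 2, -2); ‖w_1‖ = 4.6904, so q_1 = (-0.6396, 0.4264, 0.2132, 0.4264, -0.4264).
q_1·w_2 = (-0.6396)·4 + 0.4264·(-1) + 0.2132·4 + 0.4264·3 + (-0.4264)·(-4) = 0.8528.
u_2 = w_2 − 0.8528·q_1 = (4.5455, -1.3636, 3.8182, 2.6364, -3.6364).
‖u_2‖ = 7.5679, so q_2 = (0.6006, -0.1802, 0.5045, 0.3484, -0.4805).
q_1·w_3 = (-0.6396)·(-1) + 0.4264·(-2) + 0.2132·1 + 0.4264·4 + (-0.4264)·4 = 0.0000; q_2·w_3 = 0.6006·(-1) + (-0.1802)·(-2) + 0.5045·1 + 0.3484·4 + (-0.4805)·4 = -0.2643.
u_3 = w_3 + 0.0000·q_1 + 0.2643·q_2 = (-0.8413, -2.0476, 1.1333, 4.0921, 3.8730).
‖u_3‖ = 6.1587, so q_3 = (-0.1366, -0.3325, 0.1840, 0.6644, 0.6289).

q_3 = (-0.1366, -0.3325, 0.1840, 0.6644, 0.6289)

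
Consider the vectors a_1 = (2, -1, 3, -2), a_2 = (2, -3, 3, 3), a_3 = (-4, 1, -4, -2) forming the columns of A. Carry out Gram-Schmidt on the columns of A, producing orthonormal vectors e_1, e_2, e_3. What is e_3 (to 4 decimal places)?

e_3 = (-0.5871, -0.7496, -0.0584, -0.2999)

a_1 = (2, -1, 3, -2); ‖a_1‖ = 4.2426, so e_1 = (0.4714, -0.2357, 0.7071, -0.4714).
e_1·a_2 = 0.4714·2 + (-0.2357)·(-3) + 0.7071·3 + (-0.4714)·3 = 2.3570.
u_2 = a_2 − 2.3570·e_1 = (0.8889, -2.4444, 1.3333, 4.1111).
‖u_2‖ = 5.0442, so e_2 = (0.1762, -0.4846, 0.2643, 0.8150).
e_1·a_3 = 0.4714·(-4) + (-0.2357)·1 + 0.7071·(-4) + (-0.4714)·(-2) = -4.0069; e_2·a_3 = 0.1762·(-4) + (-0.4846)·1 + 0.2643·(-4) + 0.8150·(-2) = -3.8768.
u_3 = a_3 + 4.0069·e_1 + 3.8768·e_2 = (-1.4279, -1.8231, -0.1419, -0.7293).
‖u_3‖ = 2.4320, so e_3 = (-0.5871, -0.7496, -0.0584, -0.2999).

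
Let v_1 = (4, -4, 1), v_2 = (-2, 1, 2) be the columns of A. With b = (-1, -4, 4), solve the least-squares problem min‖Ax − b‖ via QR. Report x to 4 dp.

v_1 = (4, -4, 1); ‖v_1‖ = 5.7446, so q_1 = (0.6963, -0.6963, 0.1741).
q_1·v_2 = 0.6963·(-2) + (-0.6963)·1 + 0.1741·2 = -1.7408.
u_2 = v_2 + 1.7408·q_1 = (-0.7879, -0.2121, 2.3030).
‖u_2‖ = 2.4433, so q_2 = (-0.3225, -0.0868, 0.9426).
Qᵀb = (2.7852, 4.4401).
Back-substitute: x_2 = 4.4401/2.4433 = 1.8173.
x_1 = (2.7852 + 1.7408·1.8173)/5.7446 = 1.0355.

x = (1.0355, 1.8173)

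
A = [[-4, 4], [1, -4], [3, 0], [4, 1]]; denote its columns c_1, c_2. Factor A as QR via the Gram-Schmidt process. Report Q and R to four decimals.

Q = [[-0.6172, 0.4774], [0.1543, -0.6977], [0.4629, 0.2203], [0.6172, 0.4866]], R = [[6.4807, -2.4689], [0.0000, 5.1870]]

c_1 = (-4, 1, 3, 4); ‖c_1‖ = 6.4807, so e_1 = (-0.6172, 0.1543, 0.4629, 0.6172).
e_1·c_2 = (-0.6172)·4 + 0.1543·(-4) + 0.4629·0 + 0.6172·1 = -2.4689.
u_2 = c_2 + 2.4689·e_1 = (2.4762, -3.6190, 1.1429, 2.5238).
‖u_2‖ = 5.1870, so e_2 = (0.4774, -0.6977, 0.2203, 0.4866).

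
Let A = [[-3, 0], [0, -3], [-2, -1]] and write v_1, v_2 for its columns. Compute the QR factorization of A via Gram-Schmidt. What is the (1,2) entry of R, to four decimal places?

r_{12} = 0.5547

q_1 = v_1/‖v_1‖ = (-3, 0, -2)/3.6056 = (-0.8321, 0.0000, -0.5547).
r_{12} = q_1·v_2 = 0.5547.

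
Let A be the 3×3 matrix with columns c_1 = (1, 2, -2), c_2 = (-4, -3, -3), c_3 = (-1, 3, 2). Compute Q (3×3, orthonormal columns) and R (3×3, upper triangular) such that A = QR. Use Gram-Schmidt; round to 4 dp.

c_1 = (1, 2, -2); ‖c_1‖ = 3.0000, so e_1 = (0.3333, 0.6667, -0.6667).
e_1·c_2 = 0.3333·(-4) + 0.6667·(-3) + (-0.6667)·(-3) = -1.3333.
u_2 = c_2 + 1.3333·e_1 = (-3.5556, -2.1111, -3.8889).
‖u_2‖ = 5.6765, so e_2 = (-0.6264, -0.3719, -0.6851).
e_1·c_3 = 0.3333·(-1) + 0.6667·3 + (-0.6667)·2 = 0.3333; e_2·c_3 = (-0.6264)·(-1) + (-0.3719)·3 + (-0.6851)·2 = -1.8595.
u_3 = c_3 − 0.3333·e_1 + 1.8595·e_2 = (-2.2759, 2.0862, 0.9483).
‖u_3‖ = 3.2297, so e_3 = (-0.7047, 0.6459, 0.2936).

Q = [[0.3333, -0.6264, -0.7047], [0.6667, -0.3719, 0.6459], [-0.6667, -0.6851, 0.2936]], R = [[3.0000, -1.3333, 0.3333], [0.0000, 5.6765, -1.8595], [0.0000, 0.0000, 3.2297]]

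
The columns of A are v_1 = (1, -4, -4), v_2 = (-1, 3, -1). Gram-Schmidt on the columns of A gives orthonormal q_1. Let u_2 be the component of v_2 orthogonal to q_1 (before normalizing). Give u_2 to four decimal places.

u_2 = (-0.7273, 1.9091, -2.0909)

v_1 = (1, -4, -4); ‖v_1‖ = 5.7446, so q_1 = (0.1741, -0.6963, -0.6963).
q_1·v_2 = 0.1741·(-1) + (-0.6963)·3 + (-0.6963)·(-1) = -1.5667.
u_2 = v_2 + 1.5667·q_1 = (-0.7273, 1.9091, -2.0909).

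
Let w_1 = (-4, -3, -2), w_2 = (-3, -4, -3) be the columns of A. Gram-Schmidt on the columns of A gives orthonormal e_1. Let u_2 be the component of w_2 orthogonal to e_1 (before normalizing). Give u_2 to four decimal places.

u_2 = (1.1379, -0.8966, -0.9310)

e_1 = w_1/‖w_1‖ = (-4, -3, -2)/5.3852 = (-0.7428, -0.5571, -0.3714).
r_{12} = e_1·w_2 = 5.5709.
u_2 = w_2 − 5.5709·e_1 = (1.1379, -0.8966, -0.9310).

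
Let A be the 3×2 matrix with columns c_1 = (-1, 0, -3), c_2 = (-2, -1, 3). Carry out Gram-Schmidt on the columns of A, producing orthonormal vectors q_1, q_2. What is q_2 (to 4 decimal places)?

q_1 = c_1/‖c_1‖ = (-1, 0, -3)/3.1623 = (-0.3162, 0.0000, -0.9487).
r_{12} = q_1·c_2 = -2.2136.
u_2 = c_2 + 2.2136·q_1 = (-2.7000, -1.0000, 0.9000).
‖u_2‖ = 3.0166, so q_2 = (-0.8950, -0.3315, 0.2983).

q_2 = (-0.8950, -0.3315, 0.2983)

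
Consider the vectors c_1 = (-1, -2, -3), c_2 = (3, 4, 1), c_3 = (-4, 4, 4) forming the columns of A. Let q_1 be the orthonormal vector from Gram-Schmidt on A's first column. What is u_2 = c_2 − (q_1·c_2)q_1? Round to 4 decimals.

u_2 = (2.0000, 2.0000, -2.0000)

q_1 = c_1/‖c_1‖ = (-1, -2, -3)/3.7417 = (-0.2673, -0.5345, -0.8018).
r_{12} = q_1·c_2 = -3.7417.
u_2 = c_2 + 3.7417·q_1 = (2.0000, 2.0000, -2.0000).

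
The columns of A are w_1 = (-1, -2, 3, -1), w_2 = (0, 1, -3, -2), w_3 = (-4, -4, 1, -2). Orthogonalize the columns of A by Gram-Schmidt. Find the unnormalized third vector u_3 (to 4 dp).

w_1 = (-1, -2, 3, -1); ‖w_1‖ = 3.8730, so q_1 = (-0.2582, -0.5164, 0.7746, -0.2582).
q_1·w_2 = (-0.2582)·0 + (-0.5164)·1 + 0.7746·(-3) + (-0.2582)·(-2) = -2.3238.
u_2 = w_2 + 2.3238·q_1 = (-0.6000, -0.2000, -1.2000, -2.6000).
‖u_2‖ = 2.9326, so q_2 = (-0.2046, -0.0682, -0.4092, -0.8866).
q_1·w_3 = (-0.2582)·(-4) + (-0.5164)·(-4) + 0.7746·1 + (-0.2582)·(-2) = 4.3894; q_2·w_3 = (-0.2046)·(-4) + (-0.0682)·(-4) + (-0.4092)·1 + (-0.8866)·(-2) = 2.4552.
u_3 = w_3 − 4.3894·q_1 − 2.4552·q_2 = (-2.3643, -1.5659, -1.3953, 1.3101).

u_3 = (-2.3643, -1.5659, -1.3953, 1.3101)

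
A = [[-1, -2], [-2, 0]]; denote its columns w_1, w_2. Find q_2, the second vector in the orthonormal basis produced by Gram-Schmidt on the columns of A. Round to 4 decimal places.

q_2 = (-0.8944, 0.4472)

w_1 = (-1, -2); ‖w_1‖ = 2.2361, so q_1 = (-0.4472, -0.8944).
q_1·w_2 = (-0.4472)·(-2) + (-0.8944)·0 = 0.8944.
u_2 = w_2 − 0.8944·q_1 = (-1.6000, 0.8000).
‖u_2‖ = 1.7889, so q_2 = (-0.8944, 0.4472).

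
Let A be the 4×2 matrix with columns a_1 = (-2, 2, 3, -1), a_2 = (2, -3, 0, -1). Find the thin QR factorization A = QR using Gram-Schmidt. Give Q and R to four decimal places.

Q = [[-0.4714, 0.3244], [0.4714, -0.6489], [0.7071, 0.4867], [-0.2357, -0.4867]], R = [[4.2426, -2.1213], [0.0000, 3.0822]]

a_1 = (-2, 2, 3, -1); ‖a_1‖ = 4.2426, so e_1 = (-0.4714, 0.4714, 0.7071, -0.2357).
e_1·a_2 = (-0.4714)·2 + 0.4714·(-3) + 0.7071·0 + (-0.2357)·(-1) = -2.1213.
u_2 = a_2 + 2.1213·e_1 = (1.0000, -2.0000, 1.5000, -1.5000).
‖u_2‖ = 3.0822, so e_2 = (0.3244, -0.6489, 0.4867, -0.4867).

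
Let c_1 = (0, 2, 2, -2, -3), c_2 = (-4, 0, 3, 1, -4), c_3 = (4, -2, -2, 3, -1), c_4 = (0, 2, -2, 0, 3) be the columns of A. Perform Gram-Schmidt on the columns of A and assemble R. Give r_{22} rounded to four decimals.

r_{22} = 5.4598

e_1 = c_1/‖c_1‖ = (0, 2, 2, -2, -3)/4.5826 = (0.0000, 0.4364, 0.4364, -0.4364, -0.6547).
r_{12} = e_1·c_2 = 3.4915.
u_2 = c_2 − 3.4915·e_1 = (-4.0000, -1.5238, 1.4762, 2.5238, -1.7143).
r_{22} = ‖u_2‖ = 5.4598.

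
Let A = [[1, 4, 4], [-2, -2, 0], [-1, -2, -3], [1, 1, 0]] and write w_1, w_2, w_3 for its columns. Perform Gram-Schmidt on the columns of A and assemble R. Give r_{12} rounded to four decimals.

w_1 = (1, -2, -1, 1); ‖w_1‖ = 2.6458, so e_1 = (0.3780, -0.7559, -0.3780, 0.3780).
r_{12} = e_1·w_2 = 4.1576.

r_{12} = 4.1576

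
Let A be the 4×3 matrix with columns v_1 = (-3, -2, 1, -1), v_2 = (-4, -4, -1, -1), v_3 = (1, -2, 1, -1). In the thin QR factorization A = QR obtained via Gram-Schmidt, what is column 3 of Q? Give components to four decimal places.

q_3 = (0.6325, -0.6325, 0.3162, -0.3162)

q_1 = v_1/‖v_1‖ = (-3, -2, 1, -1)/3.8730 = (-0.7746, -0.5164, 0.2582, -0.2582).
r_{12} = q_1·v_2 = 5.1640.
u_2 = v_2 − 5.1640·q_1 = (0.0000, -1.3333, -2.3333, 0.3333).
‖u_2‖ = 2.7080, so q_2 = (0.0000, -0.4924, -0.8616, 0.1231).
r_{13} = q_1·v_3 = 0.7746; r_{23} = q_2·v_3 = 0.0000.
u_3 = v_3 − 0.7746·q_1 − 0.0000·q_2 = (1.6000, -1.6000, 0.8000, -0.8000).
‖u_3‖ = 2.5298, so q_3 = (0.6325, -0.6325, 0.3162, -0.3162).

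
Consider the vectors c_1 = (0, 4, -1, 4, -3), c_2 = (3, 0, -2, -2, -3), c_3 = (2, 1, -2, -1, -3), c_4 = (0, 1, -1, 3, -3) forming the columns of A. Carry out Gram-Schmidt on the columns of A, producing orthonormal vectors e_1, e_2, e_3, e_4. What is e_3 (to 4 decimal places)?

e_3 = (-0.6741, 0.3379, -0.4335, -0.4901, -0.0584)

c_1 = (0, 4, -1, 4, -3); ‖c_1‖ = 6.4807, so e_1 = (0.0000, 0.6172, -0.1543, 0.6172, -0.4629).
e_1·c_2 = 0.0000·3 + 0.6172·0 + (-0.1543)·(-2) + 0.6172·(-2) + (-0.4629)·(-3) = 0.4629.
u_2 = c_2 − 0.4629·e_1 = (3.0000, -0.2857, -1.9286, -2.2857, -2.7857).
‖u_2‖ = 5.0780, so e_2 = (0.5908, -0.0563, -0.3798, -0.4501, -0.5486).
e_1·c_3 = 0.0000·2 + 0.6172·1 + (-0.1543)·(-2) + 0.6172·(-1) + (-0.4629)·(-3) = 1.6973; e_2·c_3 = 0.5908·2 + (-0.0563)·1 + (-0.3798)·(-2) + (-0.4501)·(-1) + (-0.5486)·(-3) = 3.9808.
u_3 = c_3 − 1.6973·e_1 − 3.9808·e_2 = (-0.3518, 0.1764, -0.2262, -0.2558, -0.0305).
‖u_3‖ = 0.5219, so e_3 = (-0.6741, 0.3379, -0.4335, -0.4901, -0.0584).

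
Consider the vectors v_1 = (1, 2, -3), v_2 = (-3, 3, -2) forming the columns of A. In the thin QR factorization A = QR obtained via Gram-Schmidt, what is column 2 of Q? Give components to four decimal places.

v_1 = (1, 2, -3); ‖v_1‖ = 3.7417, so e_1 = (0.2673, 0.5345, -0.8018).
e_1·v_2 = 0.2673·(-3) + 0.5345·3 + (-0.8018)·(-2) = 2.4054.
u_2 = v_2 − 2.4054·e_1 = (-3.6429, 1.7143, -0.0714).
‖u_2‖ = 4.0267, so e_2 = (-0.9047, 0.4257, -0.0177).

e_2 = (-0.9047, 0.4257, -0.0177)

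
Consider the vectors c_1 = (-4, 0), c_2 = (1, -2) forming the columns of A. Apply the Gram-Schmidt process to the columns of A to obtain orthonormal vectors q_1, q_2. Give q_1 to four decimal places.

q_1 = (-1.0000, 0.0000)

q_1 = c_1/‖c_1‖ = (-4, 0)/4.0000 = (-1.0000, 0.0000).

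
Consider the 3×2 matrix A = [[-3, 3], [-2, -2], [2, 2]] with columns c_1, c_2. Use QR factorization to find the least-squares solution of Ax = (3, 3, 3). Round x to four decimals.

c_1 = (-3, -2, 2); ‖c_1‖ = 4.1231, so q_1 = (-0.7276, -0.4851, 0.4851).
q_1·c_2 = (-0.7276)·3 + (-0.4851)·(-2) + 0.4851·2 = -0.2425.
u_2 = c_2 + 0.2425·q_1 = (2.8235, -2.1176, 2.1176).
‖u_2‖ = 4.1160, so q_2 = (0.6860, -0.5145, 0.5145).
Qᵀb = (-2.1828, 2.0580).
Back-substitute: x_2 = 2.0580/4.1160 = 0.5000.
x_1 = (-2.1828 + 0.2425·0.5000)/4.1231 = -0.5000.

x = (-0.5000, 0.5000)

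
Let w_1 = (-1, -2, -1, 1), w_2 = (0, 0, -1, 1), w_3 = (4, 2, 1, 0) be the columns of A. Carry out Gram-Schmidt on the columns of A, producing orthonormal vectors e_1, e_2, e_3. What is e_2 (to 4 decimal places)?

e_2 = (0.2390, 0.4781, -0.5976, 0.5976)

w_1 = (-1, -2, -1, 1); ‖w_1‖ = 2.6458, so e_1 = (-0.3780, -0.7559, -0.3780, 0.3780).
e_1·w_2 = (-0.3780)·0 + (-0.7559)·0 + (-0.3780)·(-1) + 0.3780·1 = 0.7559.
u_2 = w_2 − 0.7559·e_1 = (0.2857, 0.5714, -0.7143, 0.7143).
‖u_2‖ = 1.1952, so e_2 = (0.2390, 0.4781, -0.5976, 0.5976).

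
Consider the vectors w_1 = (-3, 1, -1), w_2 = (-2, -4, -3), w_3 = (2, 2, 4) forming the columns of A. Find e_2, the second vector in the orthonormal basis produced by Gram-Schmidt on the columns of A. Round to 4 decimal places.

e_2 = (-0.1231, -0.8616, -0.4924)

w_1 = (-3, 1, -1); ‖w_1‖ = 3.3166, so e_1 = (-0.9045, 0.3015, -0.3015).
e_1·w_2 = (-0.9045)·(-2) + 0.3015·(-4) + (-0.3015)·(-3) = 1.5076.
u_2 = w_2 − 1.5076·e_1 = (-0.6364, -4.4545, -2.5455).
‖u_2‖ = 5.1698, so e_2 = (-0.1231, -0.8616, -0.4924).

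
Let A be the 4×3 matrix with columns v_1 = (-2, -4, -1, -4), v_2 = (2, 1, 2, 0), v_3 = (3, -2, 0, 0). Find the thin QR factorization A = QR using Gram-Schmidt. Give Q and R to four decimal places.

v_1 = (-2, -4, -1, -4); ‖v_1‖ = 6.0828, so q_1 = (-0.3288, -0.6576, -0.1644, -0.6576).
q_1·v_2 = (-0.3288)·2 + (-0.6576)·1 + (-0.1644)·2 + (-0.6576)·0 = -1.6440.
u_2 = v_2 + 1.6440·q_1 = (1.4595, -0.0811, 1.7297, -1.0811).
‖u_2‖ = 2.5094, so q_2 = (0.5816, -0.0323, 0.6893, -0.4308).
q_1·v_3 = (-0.3288)·3 + (-0.6576)·(-2) + (-0.1644)·0 + (-0.6576)·0 = 0.3288; q_2·v_3 = 0.5816·3 + (-0.0323)·(-2) + 0.6893·0 + (-0.4308)·0 = 1.8094.
u_3 = v_3 − 0.3288·q_1 − 1.8094·q_2 = (2.0558, -1.7253, -1.1931, 0.9957).
‖u_3‖ = 3.1013, so q_3 = (0.6629, -0.5563, -0.3847, 0.3211).

Q = [[-0.3288, 0.5816, 0.6629], [-0.6576, -0.0323, -0.5563], [-0.1644, 0.6893, -0.3847], [-0.6576, -0.4308, 0.3211]], R = [[6.0828, -1.6440, 0.3288], [0.0000, 2.5094, 1.8094], [0.0000, 0.0000, 3.1013]]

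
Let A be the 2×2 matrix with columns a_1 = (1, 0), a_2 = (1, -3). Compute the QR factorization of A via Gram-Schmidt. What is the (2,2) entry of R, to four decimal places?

a_1 = (1, 0); ‖a_1‖ = 1.0000, so e_1 = (1.0000, 0.0000).
e_1·a_2 = 1.0000·1 + 0.0000·(-3) = 1.0000.
u_2 = a_2 − 1.0000·e_1 = (0.0000, -3.0000).
r_{22} = ‖u_2‖ = 3.0000.

r_{22} = 3.0000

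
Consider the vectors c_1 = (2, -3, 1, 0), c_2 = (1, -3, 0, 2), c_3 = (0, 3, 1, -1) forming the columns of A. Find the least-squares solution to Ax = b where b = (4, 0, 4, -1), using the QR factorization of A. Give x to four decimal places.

c_1 = (2, -3, 1, 0); ‖c_1‖ = 3.7417, so q_1 = (0.5345, -0.8018, 0.2673, 0.0000).
q_1·c_2 = 0.5345·1 + (-0.8018)·(-3) + 0.2673·0 + 0.0000·2 = 2.9399.
u_2 = c_2 − 2.9399·q_1 = (-0.5714, -0.6429, -0.7857, 2.0000).
‖u_2‖ = 2.3146, so q_2 = (-0.2469, -0.2777, -0.3395, 0.8641).
q_1·c_3 = 0.5345·0 + (-0.8018)·3 + 0.2673·1 + 0.0000·(-1) = -2.1381; q_2·c_3 = (-0.2469)·0 + (-0.2777)·3 + (-0.3395)·1 + 0.8641·(-1) = -2.0368.
u_3 = c_3 + 2.1381·q_1 + 2.0368·q_2 = (0.6400, 0.7200, 0.8800, 0.7600).
‖u_3‖ = 1.5100, so q_3 = (0.4239, 0.4768, 0.5828, 0.5033).
Qᵀb = (3.2071, -3.2095, 3.5233).
Back-substitute: x_3 = 3.5233/1.5100 = 2.3333.
x_2 = (-3.2095 + 2.0368·2.3333)/2.3146 = 0.6667.
x_1 = (3.2071 − 2.9399·0.6667 + 2.1381·2.3333)/3.7417 = 1.6667.

x = (1.6667, 0.6667, 2.3333)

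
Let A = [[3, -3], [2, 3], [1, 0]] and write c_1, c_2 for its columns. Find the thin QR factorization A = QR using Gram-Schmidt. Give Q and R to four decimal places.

Q = [[0.8018, -0.5658], [0.5345, 0.8230], [0.2673, 0.0514]], R = [[3.7417, -0.8018], [0.0000, 4.1662]]

c_1 = (3, 2, 1); ‖c_1‖ = 3.7417, so q_1 = (0.8018, 0.5345, 0.2673).
q_1·c_2 = 0.8018·(-3) + 0.5345·3 + 0.2673·0 = -0.8018.
u_2 = c_2 + 0.8018·q_1 = (-2.3571, 3.4286, 0.2143).
‖u_2‖ = 4.1662, so q_2 = (-0.5658, 0.8230, 0.0514).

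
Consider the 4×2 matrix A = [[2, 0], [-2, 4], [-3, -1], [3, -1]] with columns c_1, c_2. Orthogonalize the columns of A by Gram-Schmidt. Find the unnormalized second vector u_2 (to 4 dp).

u_2 = (0.6154, 3.3846, -1.9231, -0.0769)

q_1 = c_1/‖c_1‖ = (2, -2, -3, 3)/5.0990 = (0.3922, -0.3922, -0.5883, 0.5883).
r_{12} = q_1·c_2 = -1.5689.
u_2 = c_2 + 1.5689·q_1 = (0.6154, 3.3846, -1.9231, -0.0769).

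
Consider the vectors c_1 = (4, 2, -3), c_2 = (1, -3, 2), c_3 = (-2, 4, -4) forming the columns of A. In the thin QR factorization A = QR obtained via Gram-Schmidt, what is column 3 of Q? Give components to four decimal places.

q_3 = (-0.2704, -0.5948, -0.7570)

c_1 = (4, 2, -3); ‖c_1‖ = 5.3852, so q_1 = (0.7428, 0.3714, -0.5571).
q_1·c_2 = 0.7428·1 + 0.3714·(-3) + (-0.5571)·2 = -1.4856.
u_2 = c_2 + 1.4856·q_1 = (2.1034, -2.4483, 1.1724).
‖u_2‖ = 3.4341, so q_2 = (0.6125, -0.7129, 0.3414).
q_1·c_3 = 0.7428·(-2) + 0.3714·4 + (-0.5571)·(-4) = 2.2283; q_2·c_3 = 0.6125·(-2) + (-0.7129)·4 + 0.3414·(-4) = -5.4424.
u_3 = c_3 − 2.2283·q_1 + 5.4424·q_2 = (-0.3216, -0.7076, -0.9006).
‖u_3‖ = 1.1896, so q_3 = (-0.2704, -0.5948, -0.7570).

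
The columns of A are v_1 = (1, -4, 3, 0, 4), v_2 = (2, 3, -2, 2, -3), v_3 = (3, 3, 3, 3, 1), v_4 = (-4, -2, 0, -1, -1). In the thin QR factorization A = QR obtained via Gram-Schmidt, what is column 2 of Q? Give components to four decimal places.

e_2 = (0.7921, 0.0990, 0.0000, 0.5941, -0.0990)

v_1 = (1, -4, 3, 0, 4); ‖v_1‖ = 6.4807, so e_1 = (0.1543, -0.6172, 0.4629, 0.0000, 0.6172).
e_1·v_2 = 0.1543·2 + (-0.6172)·3 + 0.4629·(-2) + 0.0000·2 + 0.6172·(-3) = -4.3205.
u_2 = v_2 + 4.3205·e_1 = (2.6667, 0.3333, 0.0000, 2.0000, -0.3333).
‖u_2‖ = 3.3665, so e_2 = (0.7921, 0.0990, 0.0000, 0.5941, -0.0990).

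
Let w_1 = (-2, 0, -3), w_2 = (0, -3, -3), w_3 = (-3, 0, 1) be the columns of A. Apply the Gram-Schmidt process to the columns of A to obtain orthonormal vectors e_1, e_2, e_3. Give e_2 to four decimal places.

e_1 = w_1/‖w_1‖ = (-2, 0, -3)/3.6056 = (-0.5547, 0.0000, -0.8321).
r_{12} = e_1·w_2 = 2.4962.
u_2 = w_2 − 2.4962·e_1 = (1.3846, -3.0000, -0.9231).
‖u_2‖ = 3.4306, so e_2 = (0.4036, -0.8745, -0.2691).

e_2 = (0.4036, -0.8745, -0.2691)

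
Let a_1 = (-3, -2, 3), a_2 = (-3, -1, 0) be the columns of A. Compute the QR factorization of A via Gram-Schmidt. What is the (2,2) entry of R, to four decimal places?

r_{22} = 2.1213

a_1 = (-3, -2, 3); ‖a_1‖ = 4.6904, so e_1 = (-0.6396, -0.4264, 0.6396).
e_1·a_2 = (-0.6396)·(-3) + (-0.4264)·(-1) + 0.6396·0 = 2.3452.
u_2 = a_2 − 2.3452·e_1 = (-1.5000, 0.0000, -1.5000).
r_{22} = ‖u_2‖ = 2.1213.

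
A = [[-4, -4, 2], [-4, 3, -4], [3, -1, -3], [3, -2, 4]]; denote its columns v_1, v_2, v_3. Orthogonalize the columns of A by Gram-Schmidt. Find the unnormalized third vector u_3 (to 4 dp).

u_3 = (-0.6847, -1.0136, -4.2271, 1.9627)

v_1 = (-4, -4, 3, 3); ‖v_1‖ = 7.0711, so q_1 = (-0.5657, -0.5657, 0.4243, 0.4243).
q_1·v_2 = (-0.5657)·(-4) + (-0.5657)·3 + 0.4243·(-1) + 0.4243·(-2) = -0.7071.
u_2 = v_2 + 0.7071·q_1 = (-4.4000, 2.6000, -0.7000, -1.7000).
‖u_2‖ = 5.4314, so q_2 = (-0.8101, 0.4787, -0.1289, -0.3130).
q_1·v_3 = (-0.5657)·2 + (-0.5657)·(-4) + 0.4243·(-3) + 0.4243·4 = 1.5556; q_2·v_3 = (-0.8101)·2 + 0.4787·(-4) + (-0.1289)·(-3) + (-0.3130)·4 = -4.4003.
u_3 = v_3 − 1.5556·q_1 + 4.4003·q_2 = (-0.6847, -1.0136, -4.2271, 1.9627).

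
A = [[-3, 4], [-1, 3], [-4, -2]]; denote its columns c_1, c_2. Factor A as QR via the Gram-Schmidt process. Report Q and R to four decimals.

c_1 = (-3, -1, -4); ‖c_1‖ = 5.0990, so e_1 = (-0.5883, -0.1961, -0.7845).
e_1·c_2 = (-0.5883)·4 + (-0.1961)·3 + (-0.7845)·(-2) = -1.3728.
u_2 = c_2 + 1.3728·e_1 = (3.1923, 2.7308, -3.0769).
‖u_2‖ = 5.2072, so e_2 = (0.6131, 0.5244, -0.5909).

Q = [[-0.5883, 0.6131], [-0.1961, 0.5244], [-0.7845, -0.5909]], R = [[5.0990, -1.3728], [0.0000, 5.2072]]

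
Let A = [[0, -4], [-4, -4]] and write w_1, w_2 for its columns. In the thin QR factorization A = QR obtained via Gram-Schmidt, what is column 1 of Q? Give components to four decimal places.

q_1 = w_1/‖w_1‖ = (0, -4)/4.0000 = (0.0000, -1.0000).

q_1 = (0.0000, -1.0000)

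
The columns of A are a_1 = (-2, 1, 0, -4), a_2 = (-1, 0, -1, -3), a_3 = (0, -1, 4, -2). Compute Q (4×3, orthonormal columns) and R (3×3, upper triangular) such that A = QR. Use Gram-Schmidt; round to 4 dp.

e_1 = a_1/‖a_1‖ = (-2, 1, 0, -4)/4.5826 = (-0.4364, 0.2182, 0.0000, -0.8729).
r_{12} = e_1·a_2 = 3.0551.
u_2 = a_2 − 3.0551·e_1 = (0.3333, -0.6667, -1.0000, -0.3333).
‖u_2‖ = 1.2910, so e_2 = (0.2582, -0.5164, -0.7746, -0.2582).
r_{13} = e_1·a_3 = 1.5275; r_{23} = e_2·a_3 = -2.0656.
u_3 = a_3 − 1.5275·e_1 + 2.0656·e_2 = (1.2000, -2.4000, 2.4000, -1.2000).
‖u_3‖ = 3.7947, so e_3 = (0.3162, -0.6325, 0.6325, -0.3162).

Q = [[-0.4364, 0.2582, 0.3162], [0.2182, -0.5164, -0.6325], [0.0000, -0.7746, 0.6325], [-0.8729, -0.2582, -0.3162]], R = [[4.5826, 3.0551, 1.5275], [0.0000, 1.2910, -2.0656], [0.0000, 0.0000, 3.7947]]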